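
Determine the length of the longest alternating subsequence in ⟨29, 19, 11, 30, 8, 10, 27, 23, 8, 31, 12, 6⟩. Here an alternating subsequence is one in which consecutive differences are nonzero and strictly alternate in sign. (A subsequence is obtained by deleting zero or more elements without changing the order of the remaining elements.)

Track the best alternating length ending on an up-step vs a down-step at each position: up/down = 1/1, 1/2, 1/2, 3/1, 1/4, 5/4, 5/4, 5/6, 1/6, 7/1, 7/8, 1/8.
The maximum over both is 8; one such subsequence is 29, 19, 30, 8, 27, 23, 31, 12.

8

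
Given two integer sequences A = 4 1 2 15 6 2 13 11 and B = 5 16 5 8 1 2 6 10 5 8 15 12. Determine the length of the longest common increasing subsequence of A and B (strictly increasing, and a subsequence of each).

For each value that appears in both, track the longest common increasing run ending there.
The best achievable length is 3; one witness is 1, 2, 6 (A-positions 2,3,5, B-positions 5,6,7).

3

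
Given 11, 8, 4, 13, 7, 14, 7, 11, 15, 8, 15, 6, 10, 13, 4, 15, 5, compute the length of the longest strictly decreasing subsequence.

5

Scanning left to right, the best length ending at each element is: 11→1, 8→2, 4→3, 13→1, 7→3, 14→1, 7→3, 11→2, 15→1, 8→3, 15→1, 6→4, 10→3, 13→2, 4→5, 15→1, 5→5.
So the longest decreasing subsequence has length 5, e.g. 11, 8, 7, 6, 4.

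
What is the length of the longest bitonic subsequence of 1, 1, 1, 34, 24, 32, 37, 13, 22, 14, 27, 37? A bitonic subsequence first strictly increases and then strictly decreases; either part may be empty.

Let inc[i] be the LIS ending at i and dec[i] the longest strictly decreasing subsequence starting at i. inc = [1, 1, 1, 2, 2, 3, 4, 2, 3, 3, 4, 5], dec = [1, 1, 1, 4, 3, 3, 3, 1, 2, 1, 1, 1].
max_i inc[i]+dec[i]−1 = 6, with one witness 1, 24, 32, 37, 22, 14.

6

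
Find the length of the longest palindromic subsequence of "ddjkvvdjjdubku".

One longest palindromic subsequence is kdjjdk (positions 4,7,8,9,10,13); it reads the same forward and backward, and the interval DP gives dp[1][14] = 6.

6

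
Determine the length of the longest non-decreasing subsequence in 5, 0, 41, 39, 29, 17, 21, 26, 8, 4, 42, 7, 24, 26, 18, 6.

5

Scanning left to right, the best length ending at each element is: 5→1, 0→1, 41→2, 39→2, 29→2, 17→2, 21→3, 26→4, 8→2, 4→2, 42→5, 7→3, 24→4, 26→5, 18→4, 6→3.
So the longest non-decreasing subsequence has length 5, e.g. 5, 17, 21, 26, 42.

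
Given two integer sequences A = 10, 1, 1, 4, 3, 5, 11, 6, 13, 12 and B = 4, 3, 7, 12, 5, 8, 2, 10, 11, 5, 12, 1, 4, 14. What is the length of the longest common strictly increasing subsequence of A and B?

4

For each value that appears in both, track the longest common increasing run ending there.
The best achievable length is 4; one witness is 4, 5, 11, 12 (A-positions 4,6,7,10, B-positions 1,5,9,11).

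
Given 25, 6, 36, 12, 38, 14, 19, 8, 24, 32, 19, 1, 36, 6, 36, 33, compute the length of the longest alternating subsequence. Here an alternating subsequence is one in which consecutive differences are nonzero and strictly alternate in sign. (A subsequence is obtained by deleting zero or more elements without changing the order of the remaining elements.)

Track the best alternating length ending on an up-step vs a down-step at each position: up/down = 1/1, 1/2, 3/1, 3/4, 5/1, 5/6, 7/6, 3/8, 9/6, 9/6, 9/10, 1/10, 11/6, 11/12, 13/6, 13/14.
The maximum over both is 14; one such subsequence is 25, 6, 36, 12, 38, 14, 19, 8, 24, 19, 36, 6, 36, 33.

14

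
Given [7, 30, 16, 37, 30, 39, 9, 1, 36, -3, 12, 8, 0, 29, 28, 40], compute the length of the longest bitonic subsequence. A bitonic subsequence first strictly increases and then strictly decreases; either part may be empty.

One longest bitonic subsequence is 7, 30, 37, 39, 36, 12, 8, 0 (positions 1,2,4,6,9,11,12,13): it rises to 39 then falls. Length 8 is optimal.

8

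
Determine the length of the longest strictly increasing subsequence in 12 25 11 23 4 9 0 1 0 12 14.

Let dp[i] be the longest increasing subsequence ending at position i. Then dp = [1, 2, 1, 2, 1, 2, 1, 2, 1, 3, 4].
The maximum is 4; one witness is 4, 9, 12, 14 at positions 5,6,10,11.

4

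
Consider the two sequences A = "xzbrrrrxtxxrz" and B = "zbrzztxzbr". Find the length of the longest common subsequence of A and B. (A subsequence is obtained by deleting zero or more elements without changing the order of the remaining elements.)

6

A longest common subsequence is zbrtxr (length 6); the LCS DP confirms no longer common subsequence exists.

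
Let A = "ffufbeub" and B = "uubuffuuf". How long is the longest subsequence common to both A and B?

Backtracking the LCS table gives one alignment: f (A1,B5) → f (A2,B6) → u (A3,B8) → f (A4,B9).
So the longest common subsequence has length 4.

4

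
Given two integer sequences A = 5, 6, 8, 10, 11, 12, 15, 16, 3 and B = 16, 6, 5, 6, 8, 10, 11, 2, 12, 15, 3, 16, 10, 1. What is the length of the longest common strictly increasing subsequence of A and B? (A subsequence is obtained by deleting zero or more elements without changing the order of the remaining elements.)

A longest common strictly increasing subsequence is 5, 6, 8, 10, 11, 12, 15, 16 (length 8); it appears in order in both A and B, and no longer such subsequence exists.

8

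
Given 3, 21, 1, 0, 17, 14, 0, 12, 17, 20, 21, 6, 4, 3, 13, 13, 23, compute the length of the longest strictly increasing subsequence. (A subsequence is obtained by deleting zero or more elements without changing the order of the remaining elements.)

Let dp[i] be the longest increasing subsequence ending at position i. Then dp = [1, 2, 1, 1, 2, 2, 1, 2, 3, 4, 5, 2, 2, 2, 3, 3, 6].
The maximum is 6; one witness is 3, 14, 17, 20, 21, 23 at positions 1,6,9,10,11,17.

6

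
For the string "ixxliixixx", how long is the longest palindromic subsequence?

7

One longest palindromic subsequence is xxixixx (positions 2,3,5,7,8,9,10); it reads the same forward and backward, and the interval DP gives dp[1][10] = 7.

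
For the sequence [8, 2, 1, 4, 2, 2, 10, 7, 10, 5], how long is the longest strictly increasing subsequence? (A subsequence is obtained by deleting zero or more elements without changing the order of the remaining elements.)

4

Scanning left to right, the best length ending at each element is: 8→1, 2→1, 1→1, 4→2, 2→2, 2→2, 10→3, 7→3, 10→4, 5→3.
So the longest increasing subsequence has length 4, e.g. 2, 4, 7, 10.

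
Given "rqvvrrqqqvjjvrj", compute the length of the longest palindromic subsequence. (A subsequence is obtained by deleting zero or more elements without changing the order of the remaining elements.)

9

Using dp[i][j] = 2 + dp[i+1][j−1] if the ends match, else max(dp[i+1][j], dp[i][j−1]):
dp[1][15] = 9. A witness is rvvqqqvvr at positions 1,3,4,7,8,9,10,13,14.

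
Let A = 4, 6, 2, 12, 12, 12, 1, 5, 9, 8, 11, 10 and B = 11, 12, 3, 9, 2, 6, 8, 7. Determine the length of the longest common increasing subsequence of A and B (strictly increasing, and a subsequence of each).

For each value that appears in both, track the longest common increasing run ending there.
The best achievable length is 2; one witness is 2, 8 (A-positions 3,10, B-positions 5,7).

2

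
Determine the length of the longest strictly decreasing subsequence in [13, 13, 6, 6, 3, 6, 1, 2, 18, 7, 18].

4

Let dp[i] be the longest decreasing subsequence ending at position i. Then dp = [1, 1, 2, 2, 3, 2, 4, 4, 1, 2, 1].
The maximum is 4; one witness is 13, 6, 3, 1 at positions 1,3,5,7.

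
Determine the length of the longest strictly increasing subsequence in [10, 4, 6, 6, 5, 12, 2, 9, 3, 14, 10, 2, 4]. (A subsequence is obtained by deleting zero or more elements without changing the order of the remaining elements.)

Let dp[i] be the longest increasing subsequence ending at position i. Then dp = [1, 1, 2, 2, 2, 3, 1, 3, 2, 4, 4, 1, 3].
The maximum is 4; one witness is 4, 6, 12, 14 at positions 2,3,6,10.

4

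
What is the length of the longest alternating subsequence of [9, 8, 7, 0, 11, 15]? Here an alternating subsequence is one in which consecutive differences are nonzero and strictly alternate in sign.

Track the best alternating length ending on an up-step vs a down-step at each position: up/down = 1/1, 1/2, 1/2, 1/2, 3/1, 3/1.
The maximum over both is 3; one such subsequence is 9, 8, 11.

3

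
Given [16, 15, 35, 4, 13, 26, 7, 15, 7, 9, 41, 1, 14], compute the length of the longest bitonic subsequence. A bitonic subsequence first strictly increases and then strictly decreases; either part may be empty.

Let inc[i] be the LIS ending at i and dec[i] the longest strictly decreasing subsequence starting at i. inc = [1, 1, 2, 1, 2, 3, 2, 3, 2, 3, 4, 1, 4], dec = [5, 4, 5, 2, 3, 4, 2, 3, 2, 2, 2, 1, 1].
max_i inc[i]+dec[i]−1 = 6, with one witness 16, 35, 26, 15, 9, 1.

6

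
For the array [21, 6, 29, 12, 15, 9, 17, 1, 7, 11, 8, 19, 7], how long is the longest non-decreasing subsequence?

5

One longest non-decreasing subsequence is 6, 12, 15, 17, 19 (positions 2,4,5,7,12), of length 5; no longer one exists.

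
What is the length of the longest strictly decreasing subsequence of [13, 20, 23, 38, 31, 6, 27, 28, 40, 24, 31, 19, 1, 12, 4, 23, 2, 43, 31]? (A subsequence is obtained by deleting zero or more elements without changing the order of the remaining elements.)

8

Scanning left to right, the best length ending at each element is: 13→1, 20→1, 23→1, 38→1, 31→2, 6→3, 27→3, 28→3, 40→1, 24→4, 31→2, 19→5, 1→6, 12→6, 4→7, 23→5, 2→8, 43→1, 31→2.
So the longest decreasing subsequence has length 8, e.g. 38, 31, 27, 24, 19, 12, 4, 2.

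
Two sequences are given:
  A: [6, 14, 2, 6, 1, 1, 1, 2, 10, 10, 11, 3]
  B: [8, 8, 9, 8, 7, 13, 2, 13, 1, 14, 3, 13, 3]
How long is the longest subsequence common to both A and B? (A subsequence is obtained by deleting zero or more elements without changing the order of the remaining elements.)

3

Backtracking the LCS table gives one alignment: 2 (A3,B7) → 1 (A5,B9) → 3 (A12,B13).
So the longest common subsequence has length 3.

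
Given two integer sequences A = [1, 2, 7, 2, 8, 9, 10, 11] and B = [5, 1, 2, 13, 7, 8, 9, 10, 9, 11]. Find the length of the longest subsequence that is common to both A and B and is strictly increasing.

For each value that appears in both, track the longest common increasing run ending there.
The best achievable length is 7; one witness is 1, 2, 7, 8, 9, 10, 11 (A-positions 1,2,3,5,6,7,8, B-positions 2,3,5,6,7,8,10).

7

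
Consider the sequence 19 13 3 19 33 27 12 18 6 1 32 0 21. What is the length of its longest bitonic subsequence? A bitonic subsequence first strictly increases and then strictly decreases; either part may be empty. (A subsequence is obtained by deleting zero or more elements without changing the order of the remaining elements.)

One longest bitonic subsequence is 13, 19, 33, 27, 18, 6, 1, 0 (positions 2,4,5,6,8,9,10,12): it rises to 33 then falls. Length 8 is optimal.

8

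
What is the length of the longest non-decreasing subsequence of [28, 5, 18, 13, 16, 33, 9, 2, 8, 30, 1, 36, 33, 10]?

5

Scanning left to right, the best length ending at each element is: 28→1, 5→1, 18→2, 13→2, 16→3, 33→4, 9→2, 2→1, 8→2, 30→4, 1→1, 36→5, 33→5, 10→3.
So the longest non-decreasing subsequence has length 5, e.g. 5, 13, 16, 33, 36.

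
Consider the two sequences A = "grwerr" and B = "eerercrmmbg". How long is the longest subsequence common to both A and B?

4

Backtracking the LCS table gives one alignment: r (A2,B3) → e (A4,B4) → r (A5,B5) → r (A6,B7).
So the longest common subsequence has length 4.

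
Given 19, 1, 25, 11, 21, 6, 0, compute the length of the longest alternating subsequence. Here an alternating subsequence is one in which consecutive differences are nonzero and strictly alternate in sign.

6

A longest alternating subsequence is 19, 1, 25, 11, 21, 6 (positions 1,2,3,4,5,6); its 5 consecutive differences strictly alternate in sign, and length 6 is optimal.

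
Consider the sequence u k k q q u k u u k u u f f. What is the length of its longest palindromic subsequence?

One longest palindromic subsequence is uukuukuu (positions 1,6,7,8,9,10,11,12); it reads the same forward and backward, and the interval DP gives dp[1][14] = 8.

8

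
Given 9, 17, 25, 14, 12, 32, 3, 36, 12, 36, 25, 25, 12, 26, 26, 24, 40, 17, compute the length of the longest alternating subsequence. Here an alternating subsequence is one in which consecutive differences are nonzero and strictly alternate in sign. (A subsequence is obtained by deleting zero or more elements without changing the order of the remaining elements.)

Track the best alternating length ending on an up-step vs a down-step at each position: up/down = 1/1, 2/1, 2/1, 2/3, 2/3, 4/1, 1/5, 6/1, 6/7, 8/1, 8/9, 8/9, 6/9, 10/9, 10/9, 10/11, 12/1, 10/13.
The maximum over both is 13; one such subsequence is 9, 17, 14, 32, 3, 36, 12, 36, 25, 26, 24, 40, 17.

13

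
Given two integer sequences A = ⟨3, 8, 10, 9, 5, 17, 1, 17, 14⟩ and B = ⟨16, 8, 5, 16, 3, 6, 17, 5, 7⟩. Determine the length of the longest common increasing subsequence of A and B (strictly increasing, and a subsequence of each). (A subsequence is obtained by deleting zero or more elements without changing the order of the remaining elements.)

2

A longest common strictly increasing subsequence is 8, 17 (length 2); it appears in order in both A and B, and no longer such subsequence exists.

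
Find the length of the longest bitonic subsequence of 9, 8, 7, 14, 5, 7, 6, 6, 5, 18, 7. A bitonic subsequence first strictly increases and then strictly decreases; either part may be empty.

5

One longest bitonic subsequence is 9, 8, 7, 6, 5 (positions 1,2,6,8,9): it rises to 9 then falls. Length 5 is optimal.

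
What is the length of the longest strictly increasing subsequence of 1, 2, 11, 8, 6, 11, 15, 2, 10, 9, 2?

5

Let dp[i] be the longest increasing subsequence ending at position i. Then dp = [1, 2, 3, 3, 3, 4, 5, 2, 4, 4, 2].
The maximum is 5; one witness is 1, 2, 8, 11, 15 at positions 1,2,4,6,7.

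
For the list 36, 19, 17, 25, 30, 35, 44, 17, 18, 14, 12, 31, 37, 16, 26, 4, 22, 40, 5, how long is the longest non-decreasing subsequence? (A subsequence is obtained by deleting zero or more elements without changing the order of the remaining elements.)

6

Let dp[i] be the longest non-decreasing subsequence ending at position i. Then dp = [1, 1, 1, 2, 3, 4, 5, 2, 3, 1, 1, 4, 5, 2, 4, 1, 4, 6, 2].
The maximum is 6; one witness is 19, 25, 30, 35, 37, 40 at positions 2,4,5,6,13,18.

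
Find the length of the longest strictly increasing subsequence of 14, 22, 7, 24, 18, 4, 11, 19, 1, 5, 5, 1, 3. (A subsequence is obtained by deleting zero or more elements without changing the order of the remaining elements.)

Let dp[i] be the longest increasing subsequence ending at position i. Then dp = [1, 2, 1, 3, 2, 1, 2, 3, 1, 2, 2, 1, 2].
The maximum is 3; one witness is 14, 22, 24 at positions 1,2,4.

3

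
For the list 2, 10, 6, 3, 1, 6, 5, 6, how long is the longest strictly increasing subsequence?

4

One longest increasing subsequence is 2, 3, 5, 6 (positions 1,4,7,8), of length 4; no longer one exists.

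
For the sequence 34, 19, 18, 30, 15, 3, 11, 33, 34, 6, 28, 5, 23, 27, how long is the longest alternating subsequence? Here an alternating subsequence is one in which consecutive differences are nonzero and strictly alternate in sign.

A longest alternating subsequence is 34, 19, 30, 3, 11, 6, 28, 5, 23 (positions 1,2,4,6,7,10,11,12,13); its 8 consecutive differences strictly alternate in sign, and length 9 is optimal.

9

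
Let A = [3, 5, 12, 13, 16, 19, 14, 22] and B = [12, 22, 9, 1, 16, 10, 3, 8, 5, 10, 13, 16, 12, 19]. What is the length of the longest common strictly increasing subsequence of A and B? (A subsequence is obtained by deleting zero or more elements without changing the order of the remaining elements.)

A longest common strictly increasing subsequence is 3, 5, 13, 16, 19 (length 5); it appears in order in both A and B, and no longer such subsequence exists.

5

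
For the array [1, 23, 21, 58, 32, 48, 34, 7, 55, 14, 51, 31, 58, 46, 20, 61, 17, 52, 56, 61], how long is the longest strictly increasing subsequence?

One longest increasing subsequence is 1, 23, 32, 48, 51, 52, 56, 61 (positions 1,2,5,6,11,18,19,20), of length 8; no longer one exists.

8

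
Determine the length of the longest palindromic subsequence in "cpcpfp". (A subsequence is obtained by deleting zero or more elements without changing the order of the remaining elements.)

Using dp[i][j] = 2 + dp[i+1][j−1] if the ends match, else max(dp[i+1][j], dp[i][j−1]):
dp[1][6] = 3. A witness is pfp at positions 2,5,6.

3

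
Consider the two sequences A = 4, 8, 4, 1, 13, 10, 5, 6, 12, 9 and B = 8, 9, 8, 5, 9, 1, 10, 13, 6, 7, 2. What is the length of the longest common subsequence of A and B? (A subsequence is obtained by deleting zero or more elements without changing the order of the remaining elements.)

4

Backtracking the LCS table gives one alignment: 8 (A2,B3) → 1 (A4,B6) → 13 (A5,B8) → 6 (A8,B9).
So the longest common subsequence has length 4.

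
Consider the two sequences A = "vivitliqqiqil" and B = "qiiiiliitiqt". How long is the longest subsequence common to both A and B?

6

Backtracking the LCS table gives one alignment: i (A2,B4) → i (A4,B5) → l (A6,B6) → i (A7,B8) → i (A10,B10) → q (A11,B11).
So the longest common subsequence has length 6.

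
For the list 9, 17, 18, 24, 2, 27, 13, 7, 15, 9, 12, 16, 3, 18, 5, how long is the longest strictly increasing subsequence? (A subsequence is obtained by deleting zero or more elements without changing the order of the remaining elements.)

One longest increasing subsequence is 2, 7, 9, 12, 16, 18 (positions 5,8,10,11,12,14), of length 6; no longer one exists.

6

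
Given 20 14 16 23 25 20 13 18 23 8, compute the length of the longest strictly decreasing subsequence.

Let dp[i] be the longest decreasing subsequence ending at position i. Then dp = [1, 2, 2, 1, 1, 2, 3, 3, 2, 4].
The maximum is 4; one witness is 20, 14, 13, 8 at positions 1,2,7,10.

4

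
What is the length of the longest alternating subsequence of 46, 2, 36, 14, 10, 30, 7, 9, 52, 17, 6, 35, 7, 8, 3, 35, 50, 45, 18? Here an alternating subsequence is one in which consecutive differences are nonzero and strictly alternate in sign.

14

Track the best alternating length ending on an up-step vs a down-step at each position: up/down = 1/1, 1/2, 3/2, 3/4, 3/4, 5/4, 3/6, 7/6, 7/1, 7/8, 3/8, 9/8, 9/10, 11/10, 3/12, 13/8, 13/8, 13/14, 13/14.
The maximum over both is 14; one such subsequence is 46, 2, 36, 14, 30, 7, 52, 17, 35, 7, 8, 3, 50, 45.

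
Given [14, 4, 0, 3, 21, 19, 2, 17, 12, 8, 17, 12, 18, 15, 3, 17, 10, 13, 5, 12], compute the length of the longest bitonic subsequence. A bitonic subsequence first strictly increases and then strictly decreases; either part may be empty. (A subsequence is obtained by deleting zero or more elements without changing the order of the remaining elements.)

Let inc[i] be the LIS ending at i and dec[i] the longest strictly decreasing subsequence starting at i. inc = [1, 1, 1, 2, 3, 3, 2, 3, 3, 3, 4, 4, 5, 5, 3, 6, 4, 5, 4, 5], dec = [4, 3, 1, 2, 6, 5, 1, 4, 3, 2, 4, 3, 4, 3, 1, 3, 2, 2, 1, 1].
max_i inc[i]+dec[i]−1 = 8, with one witness 0, 3, 21, 19, 18, 17, 13, 12.

8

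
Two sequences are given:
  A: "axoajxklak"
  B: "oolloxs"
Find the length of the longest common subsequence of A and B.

2

Backtracking the LCS table gives one alignment: o (A3,B5) → x (A6,B6).
So the longest common subsequence has length 2.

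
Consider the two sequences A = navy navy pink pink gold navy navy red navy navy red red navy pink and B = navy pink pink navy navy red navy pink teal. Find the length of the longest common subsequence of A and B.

8

A longest common subsequence is navy, pink, pink, navy, navy, red, navy, pink (length 8); the LCS DP confirms no longer common subsequence exists.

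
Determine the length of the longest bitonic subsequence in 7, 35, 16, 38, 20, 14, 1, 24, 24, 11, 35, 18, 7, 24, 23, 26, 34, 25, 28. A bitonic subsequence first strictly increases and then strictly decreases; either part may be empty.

7

One longest bitonic subsequence is 7, 35, 38, 20, 14, 11, 7 (positions 1,2,4,5,6,10,13): it rises to 38 then falls. Length 7 is optimal.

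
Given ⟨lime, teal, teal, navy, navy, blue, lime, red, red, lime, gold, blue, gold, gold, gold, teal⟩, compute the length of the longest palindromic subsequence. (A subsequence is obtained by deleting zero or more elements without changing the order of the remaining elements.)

8

One longest palindromic subsequence is teal blue lime red red lime blue teal (positions 2,6,7,8,9,10,12,16); it reads the same forward and backward, and the interval DP gives dp[1][16] = 8.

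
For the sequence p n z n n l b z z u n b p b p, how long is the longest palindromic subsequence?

8

One longest palindromic subsequence is pnznnznp (positions 1,2,3,4,5,9,11,15); it reads the same forward and backward, and the interval DP gives dp[1][15] = 8.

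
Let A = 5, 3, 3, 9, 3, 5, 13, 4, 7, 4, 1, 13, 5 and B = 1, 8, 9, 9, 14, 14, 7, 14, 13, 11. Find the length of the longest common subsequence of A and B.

3

A longest common subsequence is 9, 7, 13 (length 3); the LCS DP confirms no longer common subsequence exists.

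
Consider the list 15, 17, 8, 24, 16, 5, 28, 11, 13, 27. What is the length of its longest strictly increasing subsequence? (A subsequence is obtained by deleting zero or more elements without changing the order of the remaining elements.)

4

Let dp[i] be the longest increasing subsequence ending at position i. Then dp = [1, 2, 1, 3, 2, 1, 4, 2, 3, 4].
The maximum is 4; one witness is 15, 17, 24, 28 at positions 1,2,4,7.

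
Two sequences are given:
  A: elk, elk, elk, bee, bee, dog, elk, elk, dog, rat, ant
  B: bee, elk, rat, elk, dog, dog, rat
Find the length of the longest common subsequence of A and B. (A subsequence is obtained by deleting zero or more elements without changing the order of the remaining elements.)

5

A longest common subsequence is elk, elk, dog, dog, rat (length 5); the LCS DP confirms no longer common subsequence exists.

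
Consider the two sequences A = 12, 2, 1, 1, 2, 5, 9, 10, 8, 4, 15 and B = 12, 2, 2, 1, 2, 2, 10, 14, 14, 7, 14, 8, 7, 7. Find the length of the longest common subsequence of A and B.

6

A longest common subsequence is 12, 2, 1, 2, 10, 8 (length 6); the LCS DP confirms no longer common subsequence exists.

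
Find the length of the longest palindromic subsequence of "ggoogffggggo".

8

One longest palindromic subsequence is gggffggg (positions 1,2,5,6,7,9,10,11); it reads the same forward and backward, and the interval DP gives dp[1][12] = 8.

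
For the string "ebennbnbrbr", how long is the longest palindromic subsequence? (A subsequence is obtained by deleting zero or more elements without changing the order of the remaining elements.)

Using dp[i][j] = 2 + dp[i+1][j−1] if the ends match, else max(dp[i+1][j], dp[i][j−1]):
dp[1][11] = 5. A witness is bbnbb at positions 2,6,7,8,10.

5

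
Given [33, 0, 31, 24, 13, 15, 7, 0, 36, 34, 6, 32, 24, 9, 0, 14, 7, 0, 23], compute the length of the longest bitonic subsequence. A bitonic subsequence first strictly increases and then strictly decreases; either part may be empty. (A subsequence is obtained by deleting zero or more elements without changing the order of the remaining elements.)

One longest bitonic subsequence is 0, 13, 15, 36, 34, 32, 24, 14, 7, 0 (positions 2,5,6,9,10,12,13,16,17,18): it rises to 36 then falls. Length 10 is optimal.

10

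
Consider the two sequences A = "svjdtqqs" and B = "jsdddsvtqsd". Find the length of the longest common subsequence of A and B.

5

Backtracking the LCS table gives one alignment: s (A1,B6) → v (A2,B7) → t (A5,B8) → q (A7,B9) → s (A8,B10).
So the longest common subsequence has length 5.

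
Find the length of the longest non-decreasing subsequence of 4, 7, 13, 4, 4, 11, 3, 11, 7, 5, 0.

Let dp[i] be the longest non-decreasing subsequence ending at position i. Then dp = [1, 2, 3, 2, 3, 4, 1, 5, 4, 4, 1].
The maximum is 5; one witness is 4, 4, 4, 11, 11 at positions 1,4,5,6,8.

5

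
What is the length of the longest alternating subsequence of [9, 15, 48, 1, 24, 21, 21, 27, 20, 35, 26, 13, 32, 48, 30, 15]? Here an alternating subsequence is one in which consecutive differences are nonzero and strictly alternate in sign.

Track the best alternating length ending on an up-step vs a down-step at each position: up/down = 1/1, 2/1, 2/1, 1/3, 4/3, 4/5, 4/5, 6/3, 4/7, 8/3, 8/9, 4/9, 10/9, 10/1, 10/11, 10/11.
The maximum over both is 11; one such subsequence is 9, 15, 1, 24, 21, 27, 20, 35, 26, 32, 30.

11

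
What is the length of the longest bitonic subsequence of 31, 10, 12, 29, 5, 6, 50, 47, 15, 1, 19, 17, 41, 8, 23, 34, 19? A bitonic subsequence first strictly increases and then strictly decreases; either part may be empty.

8

Let inc[i] be the LIS ending at i and dec[i] the longest strictly decreasing subsequence starting at i. inc = [1, 1, 2, 3, 1, 2, 4, 4, 3, 1, 4, 4, 5, 3, 5, 6, 5], dec = [5, 3, 3, 4, 2, 2, 5, 4, 2, 1, 3, 2, 3, 1, 2, 2, 1].
max_i inc[i]+dec[i]−1 = 8, with one witness 10, 12, 29, 50, 47, 41, 34, 19.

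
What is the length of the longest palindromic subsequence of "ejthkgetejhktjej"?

11

Using dp[i][j] = 2 + dp[i+1][j−1] if the ends match, else max(dp[i+1][j], dp[i][j−1]):
dp[1][16] = 11. A witness is ejtketektje at positions 1,2,3,5,7,8,9,12,13,14,15.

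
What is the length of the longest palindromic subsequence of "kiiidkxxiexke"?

6

One longest palindromic subsequence is kixxik (positions 1,4,7,8,9,12); it reads the same forward and backward, and the interval DP gives dp[1][13] = 6.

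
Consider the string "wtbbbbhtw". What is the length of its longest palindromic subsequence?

Using dp[i][j] = 2 + dp[i+1][j−1] if the ends match, else max(dp[i+1][j], dp[i][j−1]):
dp[1][9] = 8. A witness is wtbbbbtw at positions 1,2,3,4,5,6,8,9.

8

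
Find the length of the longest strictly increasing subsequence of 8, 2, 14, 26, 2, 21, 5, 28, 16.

One longest increasing subsequence is 8, 14, 26, 28 (positions 1,3,4,8), of length 4; no longer one exists.

4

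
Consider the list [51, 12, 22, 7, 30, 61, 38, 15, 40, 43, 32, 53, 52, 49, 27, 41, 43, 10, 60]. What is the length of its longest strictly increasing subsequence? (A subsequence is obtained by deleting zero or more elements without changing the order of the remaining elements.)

Scanning left to right, the best length ending at each element is: 51→1, 12→1, 22→2, 7→1, 30→3, 61→4, 38→4, 15→2, 40→5, 43→6, 32→4, 53→7, 52→7, 49→7, 27→3, 41→6, 43→7, 10→2, 60→8.
So the longest increasing subsequence has length 8, e.g. 12, 22, 30, 38, 40, 43, 53, 60.

8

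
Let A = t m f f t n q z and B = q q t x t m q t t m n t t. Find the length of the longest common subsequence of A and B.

A longest common subsequence is tmtn (length 4); the LCS DP confirms no longer common subsequence exists.

4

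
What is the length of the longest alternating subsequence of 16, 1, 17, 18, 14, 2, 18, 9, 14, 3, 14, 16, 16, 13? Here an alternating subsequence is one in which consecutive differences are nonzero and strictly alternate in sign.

Track the best alternating length ending on an up-step vs a down-step at each position: up/down = 1/1, 1/2, 3/1, 3/1, 3/4, 3/4, 5/1, 5/6, 7/6, 5/8, 9/6, 9/6, 9/6, 9/10.
The maximum over both is 10; one such subsequence is 16, 1, 17, 14, 18, 9, 14, 3, 14, 13.

10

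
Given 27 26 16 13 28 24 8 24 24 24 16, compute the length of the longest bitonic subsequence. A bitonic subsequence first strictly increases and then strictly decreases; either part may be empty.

5

One longest bitonic subsequence is 27, 26, 16, 13, 8 (positions 1,2,3,4,7): it rises to 27 then falls. Length 5 is optimal.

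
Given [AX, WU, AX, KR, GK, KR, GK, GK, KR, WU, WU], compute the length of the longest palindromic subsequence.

Using dp[i][j] = 2 + dp[i+1][j−1] if the ends match, else max(dp[i+1][j], dp[i][j−1]):
dp[1][11] = 7. A witness is WU KR GK GK GK KR WU at positions 2,4,5,7,8,9,11.

7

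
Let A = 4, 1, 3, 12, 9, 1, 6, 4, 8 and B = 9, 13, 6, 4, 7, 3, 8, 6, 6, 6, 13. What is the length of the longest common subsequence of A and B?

Backtracking the LCS table gives one alignment: 9 (A5,B1) → 6 (A7,B3) → 4 (A8,B4) → 8 (A9,B7).
So the longest common subsequence has length 4.

4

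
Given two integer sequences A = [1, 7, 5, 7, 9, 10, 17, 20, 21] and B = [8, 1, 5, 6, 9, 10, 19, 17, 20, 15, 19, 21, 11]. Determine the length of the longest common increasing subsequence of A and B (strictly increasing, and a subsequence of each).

7

A longest common strictly increasing subsequence is 1, 5, 9, 10, 17, 20, 21 (length 7); it appears in order in both A and B, and no longer such subsequence exists.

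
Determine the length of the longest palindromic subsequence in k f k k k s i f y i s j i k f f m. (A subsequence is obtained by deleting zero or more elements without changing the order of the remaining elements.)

9

One longest palindromic subsequence is fksiyiskf (positions 2,5,6,7,9,10,11,14,16); it reads the same forward and backward, and the interval DP gives dp[1][17] = 9.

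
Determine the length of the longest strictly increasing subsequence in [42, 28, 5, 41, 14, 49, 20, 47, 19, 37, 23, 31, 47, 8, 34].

Let dp[i] be the longest increasing subsequence ending at position i. Then dp = [1, 1, 1, 2, 2, 3, 3, 4, 3, 4, 4, 5, 6, 2, 6].
The maximum is 6; one witness is 5, 14, 20, 23, 31, 47 at positions 3,5,7,11,12,13.

6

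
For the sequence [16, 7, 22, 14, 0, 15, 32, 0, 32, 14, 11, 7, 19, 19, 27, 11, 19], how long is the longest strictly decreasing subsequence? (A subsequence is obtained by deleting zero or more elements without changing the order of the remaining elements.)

5

Scanning left to right, the best length ending at each element is: 16→1, 7→2, 22→1, 14→2, 0→3, 15→2, 32→1, 0→3, 32→1, 14→3, 11→4, 7→5, 19→2, 19→2, 27→2, 11→4, 19→3.
So the longest decreasing subsequence has length 5, e.g. 16, 15, 14, 11, 7.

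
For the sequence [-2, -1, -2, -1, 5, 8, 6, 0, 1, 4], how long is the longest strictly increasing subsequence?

One longest increasing subsequence is -2, -1, 0, 1, 4 (positions 1,2,8,9,10), of length 5; no longer one exists.

5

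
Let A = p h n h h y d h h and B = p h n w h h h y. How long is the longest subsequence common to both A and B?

6

A longest common subsequence is phnhhy (length 6); the LCS DP confirms no longer common subsequence exists.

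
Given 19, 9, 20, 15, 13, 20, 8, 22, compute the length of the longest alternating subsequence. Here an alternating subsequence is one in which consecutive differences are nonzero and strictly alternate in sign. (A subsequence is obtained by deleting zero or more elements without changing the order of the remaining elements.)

7

A longest alternating subsequence is 19, 9, 20, 15, 20, 8, 22 (positions 1,2,3,4,6,7,8); its 6 consecutive differences strictly alternate in sign, and length 7 is optimal.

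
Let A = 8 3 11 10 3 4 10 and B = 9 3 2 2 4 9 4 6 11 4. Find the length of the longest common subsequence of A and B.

Backtracking the LCS table gives one alignment: 3 (A2,B2) → 11 (A3,B9) → 4 (A6,B10).
So the longest common subsequence has length 3.

3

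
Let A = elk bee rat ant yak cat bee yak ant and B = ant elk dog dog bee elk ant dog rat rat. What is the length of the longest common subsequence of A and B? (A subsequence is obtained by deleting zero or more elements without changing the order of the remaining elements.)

3

Backtracking the LCS table gives one alignment: elk (A1,B2) → bee (A2,B5) → rat (A3,B10).
So the longest common subsequence has length 3.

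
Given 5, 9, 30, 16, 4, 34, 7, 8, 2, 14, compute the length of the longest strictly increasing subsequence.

Scanning left to right, the best length ending at each element is: 5→1, 9→2, 30→3, 16→3, 4→1, 34→4, 7→2, 8→3, 2→1, 14→4.
So the longest increasing subsequence has length 4, e.g. 5, 9, 30, 34.

4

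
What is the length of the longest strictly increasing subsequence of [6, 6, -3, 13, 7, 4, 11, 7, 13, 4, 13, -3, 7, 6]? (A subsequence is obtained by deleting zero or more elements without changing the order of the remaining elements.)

Let dp[i] be the longest increasing subsequence ending at position i. Then dp = [1, 1, 1, 2, 2, 2, 3, 3, 4, 2, 4, 1, 3, 3].
The maximum is 4; one witness is 6, 7, 11, 13 at positions 1,5,7,9.

4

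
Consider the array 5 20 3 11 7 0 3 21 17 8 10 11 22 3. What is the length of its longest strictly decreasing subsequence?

4

Scanning left to right, the best length ending at each element is: 5→1, 20→1, 3→2, 11→2, 7→3, 0→4, 3→4, 21→1, 17→2, 8→3, 10→3, 11→3, 22→1, 3→4.
So the longest decreasing subsequence has length 4, e.g. 20, 11, 7, 0.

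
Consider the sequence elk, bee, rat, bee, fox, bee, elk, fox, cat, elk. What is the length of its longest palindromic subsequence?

5

Using dp[i][j] = 2 + dp[i+1][j−1] if the ends match, else max(dp[i+1][j], dp[i][j−1]):
dp[1][10] = 5. A witness is elk fox elk fox elk at positions 1,5,7,8,10.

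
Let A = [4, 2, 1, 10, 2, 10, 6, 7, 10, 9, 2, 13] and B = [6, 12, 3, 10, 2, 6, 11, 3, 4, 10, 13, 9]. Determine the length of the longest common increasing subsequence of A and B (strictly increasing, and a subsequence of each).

A longest common strictly increasing subsequence is 2, 6, 10, 13 (length 4); it appears in order in both A and B, and no longer such subsequence exists.

4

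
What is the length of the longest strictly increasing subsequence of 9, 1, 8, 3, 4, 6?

4

Scanning left to right, the best length ending at each element is: 9→1, 1→1, 8→2, 3→2, 4→3, 6→4.
So the longest increasing subsequence has length 4, e.g. 1, 3, 4, 6.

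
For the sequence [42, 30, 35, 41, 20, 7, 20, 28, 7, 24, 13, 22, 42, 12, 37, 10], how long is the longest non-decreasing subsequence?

5

Let dp[i] be the longest non-decreasing subsequence ending at position i. Then dp = [1, 1, 2, 3, 1, 1, 2, 3, 2, 3, 3, 4, 5, 3, 5, 3].
The maximum is 5; one witness is 7, 7, 13, 22, 42 at positions 6,9,11,12,13.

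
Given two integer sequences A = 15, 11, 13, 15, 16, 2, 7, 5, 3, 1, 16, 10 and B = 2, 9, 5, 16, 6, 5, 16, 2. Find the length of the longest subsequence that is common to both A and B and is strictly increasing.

For each value that appears in both, track the longest common increasing run ending there.
The best achievable length is 3; one witness is 2, 5, 16 (A-positions 6,8,11, B-positions 1,3,4).

3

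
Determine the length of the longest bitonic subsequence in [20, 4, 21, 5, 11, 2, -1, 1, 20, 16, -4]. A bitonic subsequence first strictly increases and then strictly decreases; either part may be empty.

One longest bitonic subsequence is 20, 21, 11, 2, 1, -4 (positions 1,3,5,6,8,11): it rises to 21 then falls. Length 6 is optimal.

6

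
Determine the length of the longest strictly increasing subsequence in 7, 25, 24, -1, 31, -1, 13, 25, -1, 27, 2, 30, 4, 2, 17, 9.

Scanning left to right, the best length ending at each element is: 7→1, 25→2, 24→2, -1→1, 31→3, -1→1, 13→2, 25→3, -1→1, 27→4, 2→2, 30→5, 4→3, 2→2, 17→4, 9→4.
So the longest increasing subsequence has length 5, e.g. 7, 24, 25, 27, 30.

5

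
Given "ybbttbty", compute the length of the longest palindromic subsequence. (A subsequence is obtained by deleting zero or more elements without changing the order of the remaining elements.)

One longest palindromic subsequence is ybttby (positions 1,3,4,5,6,8); it reads the same forward and backward, and the interval DP gives dp[1][8] = 6.

6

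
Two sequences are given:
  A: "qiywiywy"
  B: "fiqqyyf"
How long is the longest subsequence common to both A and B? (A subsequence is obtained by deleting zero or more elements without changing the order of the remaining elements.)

A longest common subsequence is qyy (length 3); the LCS DP confirms no longer common subsequence exists.

3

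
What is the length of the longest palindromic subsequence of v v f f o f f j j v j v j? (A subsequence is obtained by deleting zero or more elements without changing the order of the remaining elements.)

9

Using dp[i][j] = 2 + dp[i+1][j−1] if the ends match, else max(dp[i+1][j], dp[i][j−1]):
dp[1][13] = 9. A witness is vvffoffvv at positions 1,2,3,4,5,6,7,10,12.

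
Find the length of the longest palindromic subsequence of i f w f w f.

One longest palindromic subsequence is fwfwf (positions 2,3,4,5,6); it reads the same forward and backward, and the interval DP gives dp[1][6] = 5.

5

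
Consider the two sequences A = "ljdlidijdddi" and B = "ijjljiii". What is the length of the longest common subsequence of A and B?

A longest common subsequence is ljiii (length 5); the LCS DP confirms no longer common subsequence exists.

5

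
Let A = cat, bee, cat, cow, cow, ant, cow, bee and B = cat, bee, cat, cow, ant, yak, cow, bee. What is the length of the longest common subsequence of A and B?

A longest common subsequence is cat, bee, cat, cow, ant, cow, bee (length 7); the LCS DP confirms no longer common subsequence exists.

7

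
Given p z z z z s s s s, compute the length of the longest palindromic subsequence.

One longest palindromic subsequence is ssss (positions 6,7,8,9); it reads the same forward and backward, and the interval DP gives dp[1][9] = 4.

4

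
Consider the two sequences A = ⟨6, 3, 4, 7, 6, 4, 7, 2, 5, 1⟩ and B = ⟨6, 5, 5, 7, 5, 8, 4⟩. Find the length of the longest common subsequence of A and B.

A longest common subsequence is 6, 7, 4 (length 3); the LCS DP confirms no longer common subsequence exists.

3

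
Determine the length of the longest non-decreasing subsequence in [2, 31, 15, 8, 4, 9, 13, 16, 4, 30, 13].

Let dp[i] be the longest non-decreasing subsequence ending at position i. Then dp = [1, 2, 2, 2, 2, 3, 4, 5, 3, 6, 5].
The maximum is 6; one witness is 2, 8, 9, 13, 16, 30 at positions 1,4,6,7,8,10.

6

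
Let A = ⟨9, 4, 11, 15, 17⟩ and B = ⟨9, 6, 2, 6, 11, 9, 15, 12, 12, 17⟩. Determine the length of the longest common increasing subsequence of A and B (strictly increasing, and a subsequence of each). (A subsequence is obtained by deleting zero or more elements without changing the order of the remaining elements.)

4

For each value that appears in both, track the longest common increasing run ending there.
The best achievable length is 4; one witness is 9, 11, 15, 17 (A-positions 1,3,4,5, B-positions 1,5,7,10).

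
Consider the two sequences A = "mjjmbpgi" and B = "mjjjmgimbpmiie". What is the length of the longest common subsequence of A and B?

7

Backtracking the LCS table gives one alignment: m (A1,B1) → j (A2,B3) → j (A3,B4) → m (A4,B8) → b (A5,B9) → p (A6,B10) → i (A8,B13).
So the longest common subsequence has length 7.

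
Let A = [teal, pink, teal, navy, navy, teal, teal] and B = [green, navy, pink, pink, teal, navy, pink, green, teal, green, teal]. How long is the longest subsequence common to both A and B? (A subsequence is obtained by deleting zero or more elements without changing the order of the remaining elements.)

Backtracking the LCS table gives one alignment: pink (A2,B4) → teal (A3,B5) → navy (A4,B6) → teal (A6,B9) → teal (A7,B11).
So the longest common subsequence has length 5.

5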